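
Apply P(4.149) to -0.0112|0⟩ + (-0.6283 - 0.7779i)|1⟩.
-0.0112|0⟩ + (-0.3221 + 0.9466i)|1⟩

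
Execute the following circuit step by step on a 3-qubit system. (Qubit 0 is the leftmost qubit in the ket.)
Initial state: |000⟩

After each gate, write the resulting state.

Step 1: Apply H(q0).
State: 1/√2|000⟩ + 1/√2|100⟩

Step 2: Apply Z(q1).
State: 1/√2|000⟩ + 1/√2|100⟩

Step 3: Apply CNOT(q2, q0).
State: 1/√2|000⟩ + 1/√2|100⟩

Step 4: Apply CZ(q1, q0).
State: 1/√2|000⟩ + 1/√2|100⟩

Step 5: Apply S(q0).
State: 1/√2|000⟩ + (1/√2)i|100⟩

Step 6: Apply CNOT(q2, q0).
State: 1/√2|000⟩ + (1/√2)i|100⟩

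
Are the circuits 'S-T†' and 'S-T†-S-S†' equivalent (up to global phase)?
Yes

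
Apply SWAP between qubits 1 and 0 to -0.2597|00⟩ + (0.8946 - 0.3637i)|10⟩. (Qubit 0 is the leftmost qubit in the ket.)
-0.2597|00⟩ + (0.8946 - 0.3637i)|01⟩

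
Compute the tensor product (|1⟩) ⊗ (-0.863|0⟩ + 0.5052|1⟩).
-0.863|10⟩ + 0.5052|11⟩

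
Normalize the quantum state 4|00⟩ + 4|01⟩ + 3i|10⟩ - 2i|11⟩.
0.5963|00⟩ + 0.5963|01⟩ + (1/√5)i|10⟩ - 0.2981i|11⟩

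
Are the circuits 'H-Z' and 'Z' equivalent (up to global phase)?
No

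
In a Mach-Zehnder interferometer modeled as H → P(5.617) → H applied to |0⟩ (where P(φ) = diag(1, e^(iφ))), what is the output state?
(0.8931 - 0.309i)|0⟩ + (0.1069 + 0.309i)|1⟩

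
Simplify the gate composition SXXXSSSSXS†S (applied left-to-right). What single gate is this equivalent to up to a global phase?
S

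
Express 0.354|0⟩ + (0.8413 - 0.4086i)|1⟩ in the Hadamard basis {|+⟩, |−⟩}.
(0.8452 - 0.2889i)|+⟩ + (-0.3446 + 0.2889i)|−⟩

With |ψ⟩ = α|0⟩ + β|1⟩, the Hadamard-basis coefficients are ⟨+|ψ⟩ = (α + β)/√2 and ⟨−|ψ⟩ = (α − β)/√2.
Here α = 0.354, β = (0.8413 - 0.4086i): (α + β)/√2 = (0.8452 - 0.2889i), (α − β)/√2 = (-0.3446 + 0.2889i).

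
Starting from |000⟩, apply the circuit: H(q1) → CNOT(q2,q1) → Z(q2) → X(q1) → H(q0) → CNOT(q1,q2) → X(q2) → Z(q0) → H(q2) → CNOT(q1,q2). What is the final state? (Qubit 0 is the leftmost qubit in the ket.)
1/√8|000⟩ - 1/√8|001⟩ + 1/√8|010⟩ + 1/√8|011⟩ - 1/√8|100⟩ + 1/√8|101⟩ - 1/√8|110⟩ - 1/√8|111⟩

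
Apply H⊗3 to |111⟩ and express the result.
1/√8|000⟩ - 1/√8|001⟩ - 1/√8|010⟩ + 1/√8|011⟩ - 1/√8|100⟩ + 1/√8|101⟩ + 1/√8|110⟩ - 1/√8|111⟩

H⊗3 gives amp(|y⟩) = (1/2√2) Σ_x (−1)^(x·y) amp(|x⟩), where x·y is the number of positions in which both x and y have a 1.
|000⟩: (1)/(2√2) = 1/√8
|001⟩: (-1)/(2√2) = -1/√8
|010⟩: (-1)/(2√2) = -1/√8
|011⟩: (1)/(2√2) = 1/√8
|100⟩: (-1)/(2√2) = -1/√8
|101⟩: (1)/(2√2) = 1/√8
|110⟩: (1)/(2√2) = 1/√8
|111⟩: (-1)/(2√2) = -1/√8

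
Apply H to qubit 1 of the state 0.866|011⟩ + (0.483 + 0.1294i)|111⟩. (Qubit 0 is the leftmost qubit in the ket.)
0.6124|001⟩ - 0.6124|011⟩ + (0.3415 + 0.0915i)|101⟩ + (-0.3415 - 0.0915i)|111⟩

H on qubit 1 mixes each pair of kets that differ only in qubit 1: amplitudes (a, b) of (|…0…⟩, |…1…⟩) become ((a + b)/√2, (a − b)/√2). Kets absent from the input have amplitude 0.
(|001⟩, |011⟩): (a, b) = (0, 0.866) → (0.6124, -0.6124)
(|101⟩, |111⟩): (a, b) = (0, (0.483 + 0.1294i)) → ((0.3415 + 0.0915i), (-0.3415 - 0.0915i))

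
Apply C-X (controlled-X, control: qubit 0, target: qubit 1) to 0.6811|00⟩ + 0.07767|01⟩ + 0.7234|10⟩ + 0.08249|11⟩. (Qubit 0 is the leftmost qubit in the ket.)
0.6811|00⟩ + 0.07767|01⟩ + 0.08249|10⟩ + 0.7234|11⟩

C-X leaves the control-|0⟩ kets |00⟩, |01⟩ unchanged and applies X to qubit 1 on the control-|1⟩ pair (|10⟩, |11⟩).
X = [[0, 1], [1, 0]].
With a = amp(|10⟩) = 0.7234 and b = amp(|11⟩) = 0.08249:
new amp(|10⟩) = (1)·b = 0.08249
new amp(|11⟩) = (1)·a = 0.7234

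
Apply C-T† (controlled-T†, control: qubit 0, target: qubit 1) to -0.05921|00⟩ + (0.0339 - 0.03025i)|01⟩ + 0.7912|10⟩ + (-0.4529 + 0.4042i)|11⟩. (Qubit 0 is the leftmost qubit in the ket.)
-0.05921|00⟩ + (0.0339 - 0.03025i)|01⟩ + 0.7912|10⟩ + (-0.03444 + 0.6061i)|11⟩

C-T† leaves the control-|0⟩ kets |00⟩, |01⟩ unchanged and applies T† to qubit 1 on the control-|1⟩ pair (|10⟩, |11⟩).
T† = [[1, 0], [0, (1/√2 - (1/√2)i)]].
With a = amp(|10⟩) = 0.7912 and b = amp(|11⟩) = (-0.4529 + 0.4042i):
new amp(|10⟩) = (1)·a = 0.7912
new amp(|11⟩) = (1/√2 - (1/√2)i)·b = (-0.03444 + 0.6061i)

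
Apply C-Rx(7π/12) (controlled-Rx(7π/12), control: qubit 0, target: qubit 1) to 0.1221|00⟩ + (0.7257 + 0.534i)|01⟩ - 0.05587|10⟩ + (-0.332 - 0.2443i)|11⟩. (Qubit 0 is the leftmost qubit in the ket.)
0.1221|00⟩ + (0.7257 + 0.534i)|01⟩ + (-0.2278 + 0.2634i)|10⟩ + (-0.2021 - 0.1044i)|11⟩

C-Rx(7π/12) leaves the control-|0⟩ kets |00⟩, |01⟩ unchanged and applies Rx(7π/12) to qubit 1 on the control-|1⟩ pair (|10⟩, |11⟩).
Rx(7π/12) = [[cos(θ/2), −i·sin(θ/2)], [−i·sin(θ/2), cos(θ/2)]]; θ = 7π/12, cos(θ/2) ≈ 0.608761, sin(θ/2) ≈ 0.793353.
With a = amp(|10⟩) = -0.05587 and b = amp(|11⟩) = (-0.332 - 0.2443i):
new amp(|10⟩) = (0.608761)·a + (-0.793353i)·b = (-0.2278 + 0.2634i)
new amp(|11⟩) = (-0.793353i)·a + (0.608761)·b = (-0.2021 - 0.1044i)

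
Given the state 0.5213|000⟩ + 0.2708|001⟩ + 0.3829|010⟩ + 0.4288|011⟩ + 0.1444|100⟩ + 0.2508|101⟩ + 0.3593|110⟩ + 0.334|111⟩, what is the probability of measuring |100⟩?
0.02085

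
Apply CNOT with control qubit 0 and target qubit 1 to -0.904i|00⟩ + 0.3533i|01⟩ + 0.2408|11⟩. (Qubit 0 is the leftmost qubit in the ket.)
-0.904i|00⟩ + 0.3533i|01⟩ + 0.2408|10⟩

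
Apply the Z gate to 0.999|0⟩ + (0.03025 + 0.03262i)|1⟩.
0.999|0⟩ + (-0.03025 - 0.03262i)|1⟩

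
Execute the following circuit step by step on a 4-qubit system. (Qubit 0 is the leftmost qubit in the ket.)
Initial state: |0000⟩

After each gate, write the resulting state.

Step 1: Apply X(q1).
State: |0100⟩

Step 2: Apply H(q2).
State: 1/√2|0100⟩ + 1/√2|0110⟩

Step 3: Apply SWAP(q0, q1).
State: 1/√2|1000⟩ + 1/√2|1010⟩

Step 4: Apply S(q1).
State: 1/√2|1000⟩ + 1/√2|1010⟩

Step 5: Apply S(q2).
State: 1/√2|1000⟩ + (1/√2)i|1010⟩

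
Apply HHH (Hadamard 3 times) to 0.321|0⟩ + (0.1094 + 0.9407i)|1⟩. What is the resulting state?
(0.3043 + 0.6652i)|0⟩ + (0.1496 - 0.6652i)|1⟩

H² = I, so H^3 = H: a single Hadamard. With (a, b) = (0.321, (0.1094 + 0.9407i)), H gives ((a + b)/√2, (a − b)/√2) = ((0.3043 + 0.6652i), (0.1496 - 0.6652i)).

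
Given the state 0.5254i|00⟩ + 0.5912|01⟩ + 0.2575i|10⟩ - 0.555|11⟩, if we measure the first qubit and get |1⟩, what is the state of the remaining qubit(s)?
0.4209i|0⟩ - 0.9071|1⟩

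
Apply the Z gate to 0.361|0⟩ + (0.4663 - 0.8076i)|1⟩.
0.361|0⟩ + (-0.4663 + 0.8076i)|1⟩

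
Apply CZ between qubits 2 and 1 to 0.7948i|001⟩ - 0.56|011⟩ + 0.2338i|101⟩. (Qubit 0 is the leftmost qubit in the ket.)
0.7948i|001⟩ + 0.56|011⟩ + 0.2338i|101⟩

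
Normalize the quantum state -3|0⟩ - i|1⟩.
-0.9487|0⟩ - 0.3162i|1⟩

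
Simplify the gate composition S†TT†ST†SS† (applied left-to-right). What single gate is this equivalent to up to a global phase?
T†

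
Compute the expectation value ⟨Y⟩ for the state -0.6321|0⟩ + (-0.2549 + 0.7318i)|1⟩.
-0.9251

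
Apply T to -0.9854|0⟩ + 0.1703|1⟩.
-0.9854|0⟩ + (0.1204 + 0.1204i)|1⟩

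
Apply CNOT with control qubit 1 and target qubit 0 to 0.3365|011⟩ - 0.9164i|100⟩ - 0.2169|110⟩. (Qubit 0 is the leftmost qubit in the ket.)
-0.2169|010⟩ - 0.9164i|100⟩ + 0.3365|111⟩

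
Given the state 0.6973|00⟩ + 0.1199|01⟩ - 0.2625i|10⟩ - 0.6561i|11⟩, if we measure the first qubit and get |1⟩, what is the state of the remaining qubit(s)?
-0.3715i|0⟩ - 0.9284i|1⟩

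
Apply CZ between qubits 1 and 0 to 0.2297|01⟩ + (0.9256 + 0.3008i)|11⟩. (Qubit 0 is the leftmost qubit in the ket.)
0.2297|01⟩ + (-0.9256 - 0.3008i)|11⟩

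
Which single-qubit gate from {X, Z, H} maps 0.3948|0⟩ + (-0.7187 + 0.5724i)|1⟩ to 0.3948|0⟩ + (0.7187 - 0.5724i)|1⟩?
Z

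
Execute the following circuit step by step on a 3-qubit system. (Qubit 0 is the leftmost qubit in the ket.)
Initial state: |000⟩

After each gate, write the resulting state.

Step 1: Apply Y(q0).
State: i|100⟩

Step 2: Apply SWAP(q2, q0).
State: i|001⟩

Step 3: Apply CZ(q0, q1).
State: i|001⟩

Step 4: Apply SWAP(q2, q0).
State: i|100⟩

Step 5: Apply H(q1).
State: (1/√2)i|100⟩ + (1/√2)i|110⟩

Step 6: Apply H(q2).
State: (1/2)i|100⟩ + (1/2)i|101⟩ + (1/2)i|110⟩ + (1/2)i|111⟩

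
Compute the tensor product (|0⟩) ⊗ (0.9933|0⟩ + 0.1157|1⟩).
0.9933|00⟩ + 0.1157|01⟩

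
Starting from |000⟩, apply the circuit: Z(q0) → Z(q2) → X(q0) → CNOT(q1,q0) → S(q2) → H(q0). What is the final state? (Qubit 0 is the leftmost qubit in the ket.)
1/√2|000⟩ - 1/√2|100⟩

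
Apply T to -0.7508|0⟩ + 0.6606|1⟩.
-0.7508|0⟩ + (0.4671 + 0.4671i)|1⟩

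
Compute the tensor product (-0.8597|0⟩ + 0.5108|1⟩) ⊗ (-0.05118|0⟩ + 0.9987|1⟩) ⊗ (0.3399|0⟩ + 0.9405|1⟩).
0.01496|000⟩ + 0.04138|001⟩ - 0.2918|010⟩ - 0.8075|011⟩ - 0.008886|100⟩ - 0.02459|101⟩ + 0.1734|110⟩ + 0.4798|111⟩

amp(|b₁b₂…⟩) = product of the factor amplitudes for bits b₁, b₂, …; only kets whose every factor amplitude is nonzero survive.
|000⟩: (-0.8597)(-0.05118)(0.3399) = 0.01496
|001⟩: (-0.8597)(-0.05118)(0.9405) = 0.04138
|010⟩: (-0.8597)(0.9987)(0.3399) = -0.2918
|011⟩: (-0.8597)(0.9987)(0.9405) = -0.8075
|100⟩: (0.5108)(-0.05118)(0.3399) = -0.008886
|101⟩: (0.5108)(-0.05118)(0.9405) = -0.02459
|110⟩: (0.5108)(0.9987)(0.3399) = 0.1734
|111⟩: (0.5108)(0.9987)(0.9405) = 0.4798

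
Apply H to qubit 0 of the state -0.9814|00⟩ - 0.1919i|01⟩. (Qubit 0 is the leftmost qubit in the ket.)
-0.694|00⟩ - 0.1357i|01⟩ - 0.694|10⟩ - 0.1357i|11⟩

H on qubit 0 mixes each pair of kets that differ only in qubit 0: amplitudes (a, b) of (|…0…⟩, |…1…⟩) become ((a + b)/√2, (a − b)/√2). Kets absent from the input have amplitude 0.
(|00⟩, |10⟩): (a, b) = (-0.9814, 0) → (-0.694, -0.694)
(|01⟩, |11⟩): (a, b) = (-0.1919i, 0) → (-0.1357i, -0.1357i)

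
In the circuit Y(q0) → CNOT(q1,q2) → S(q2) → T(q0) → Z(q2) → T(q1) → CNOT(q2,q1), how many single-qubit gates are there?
5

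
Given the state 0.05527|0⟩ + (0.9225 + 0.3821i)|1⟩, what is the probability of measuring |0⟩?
0.003055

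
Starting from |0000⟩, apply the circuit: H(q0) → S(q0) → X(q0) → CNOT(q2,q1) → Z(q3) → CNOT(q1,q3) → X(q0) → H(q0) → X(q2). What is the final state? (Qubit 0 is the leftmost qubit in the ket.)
(1/2 + (1/2)i)|0010⟩ + (1/2 - (1/2)i)|1010⟩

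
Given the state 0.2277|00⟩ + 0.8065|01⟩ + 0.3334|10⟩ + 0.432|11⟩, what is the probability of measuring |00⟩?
0.05185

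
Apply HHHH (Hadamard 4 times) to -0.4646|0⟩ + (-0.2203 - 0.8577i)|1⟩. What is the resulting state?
-0.4646|0⟩ + (-0.2203 - 0.8577i)|1⟩

H² = I, so an even number of Hadamards cancels: H^4 = I and the state is unchanged.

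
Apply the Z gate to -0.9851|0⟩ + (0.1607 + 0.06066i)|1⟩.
-0.9851|0⟩ + (-0.1607 - 0.06066i)|1⟩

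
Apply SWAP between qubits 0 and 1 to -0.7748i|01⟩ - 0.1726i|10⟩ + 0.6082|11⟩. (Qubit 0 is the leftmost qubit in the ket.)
-0.1726i|01⟩ - 0.7748i|10⟩ + 0.6082|11⟩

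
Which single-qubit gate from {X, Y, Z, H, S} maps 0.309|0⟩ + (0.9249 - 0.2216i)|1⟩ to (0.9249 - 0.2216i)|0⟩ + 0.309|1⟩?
X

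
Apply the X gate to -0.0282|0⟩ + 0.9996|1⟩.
0.9996|0⟩ - 0.0282|1⟩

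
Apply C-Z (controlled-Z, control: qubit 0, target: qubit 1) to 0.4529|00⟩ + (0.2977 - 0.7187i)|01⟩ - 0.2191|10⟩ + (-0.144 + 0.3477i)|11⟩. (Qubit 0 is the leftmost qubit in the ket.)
0.4529|00⟩ + (0.2977 - 0.7187i)|01⟩ - 0.2191|10⟩ + (0.144 - 0.3477i)|11⟩

C-Z leaves the control-|0⟩ kets |00⟩, |01⟩ unchanged and applies Z to qubit 1 on the control-|1⟩ pair (|10⟩, |11⟩).
Z = [[1, 0], [0, -1]].
With a = amp(|10⟩) = -0.2191 and b = amp(|11⟩) = (-0.144 + 0.3477i):
new amp(|10⟩) = (1)·a = -0.2191
new amp(|11⟩) = (-1)·b = (0.144 - 0.3477i)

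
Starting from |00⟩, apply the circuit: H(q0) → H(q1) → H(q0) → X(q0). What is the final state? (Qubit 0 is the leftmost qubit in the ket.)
1/√2|10⟩ + 1/√2|11⟩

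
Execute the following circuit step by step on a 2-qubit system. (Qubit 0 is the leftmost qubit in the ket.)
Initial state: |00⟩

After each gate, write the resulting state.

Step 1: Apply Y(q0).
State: i|10⟩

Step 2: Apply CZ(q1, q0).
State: i|10⟩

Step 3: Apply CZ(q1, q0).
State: i|10⟩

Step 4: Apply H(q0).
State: (1/√2)i|00⟩ - (1/√2)i|10⟩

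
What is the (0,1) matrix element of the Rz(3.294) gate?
0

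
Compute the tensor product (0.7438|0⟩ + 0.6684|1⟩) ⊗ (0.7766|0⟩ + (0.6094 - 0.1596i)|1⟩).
0.5776|00⟩ + (0.4533 - 0.1187i)|01⟩ + 0.5191|10⟩ + (0.4073 - 0.1067i)|11⟩

amp(|b₁b₂…⟩) = product of the factor amplitudes for bits b₁, b₂, …; only kets whose every factor amplitude is nonzero survive.
|00⟩: (0.7438)(0.7766) = 0.5776
|01⟩: (0.7438)(0.6094 - 0.1596i) = (0.4533 - 0.1187i)
|10⟩: (0.6684)(0.7766) = 0.5191
|11⟩: (0.6684)(0.6094 - 0.1596i) = (0.4073 - 0.1067i)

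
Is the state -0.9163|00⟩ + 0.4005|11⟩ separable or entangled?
Entangled

Writing the state as a|00⟩ + b|01⟩ + c|10⟩ + d|11⟩, it is a product state iff ad − bc = 0.
Here (a, b, c, d) = (-0.9163, 0, 0, 0.4005): ad − bc = (-0.9163)(0.4005) − (0)(0) = -0.367 ≠ 0, so the state is entangled.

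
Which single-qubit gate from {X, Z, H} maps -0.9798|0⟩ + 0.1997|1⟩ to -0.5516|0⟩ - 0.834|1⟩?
H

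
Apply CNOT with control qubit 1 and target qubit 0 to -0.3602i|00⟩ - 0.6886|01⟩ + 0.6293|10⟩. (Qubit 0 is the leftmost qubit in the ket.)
-0.3602i|00⟩ + 0.6293|10⟩ - 0.6886|11⟩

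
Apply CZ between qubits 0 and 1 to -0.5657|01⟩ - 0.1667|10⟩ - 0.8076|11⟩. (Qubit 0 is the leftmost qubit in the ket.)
-0.5657|01⟩ - 0.1667|10⟩ + 0.8076|11⟩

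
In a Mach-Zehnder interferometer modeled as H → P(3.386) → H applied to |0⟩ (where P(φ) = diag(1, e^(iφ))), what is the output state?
(0.01486 - 0.121i)|0⟩ + (0.9851 + 0.121i)|1⟩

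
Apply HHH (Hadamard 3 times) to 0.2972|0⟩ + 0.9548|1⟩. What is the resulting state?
0.8853|0⟩ - 0.465|1⟩

H² = I, so H^3 = H: a single Hadamard. With (a, b) = (0.2972, 0.9548), H gives ((a + b)/√2, (a − b)/√2) = (0.8853, -0.465).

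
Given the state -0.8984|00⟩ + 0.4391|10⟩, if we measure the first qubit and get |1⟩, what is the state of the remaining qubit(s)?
|0⟩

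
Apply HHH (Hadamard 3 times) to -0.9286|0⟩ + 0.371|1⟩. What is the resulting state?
-0.3943|0⟩ - 0.919|1⟩

H² = I, so H^3 = H: a single Hadamard. With (a, b) = (-0.9286, 0.371), H gives ((a + b)/√2, (a − b)/√2) = (-0.3943, -0.919).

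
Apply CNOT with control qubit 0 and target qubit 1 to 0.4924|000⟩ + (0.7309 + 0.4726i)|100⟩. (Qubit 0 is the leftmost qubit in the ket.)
0.4924|000⟩ + (0.7309 + 0.4726i)|110⟩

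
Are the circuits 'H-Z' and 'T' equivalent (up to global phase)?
No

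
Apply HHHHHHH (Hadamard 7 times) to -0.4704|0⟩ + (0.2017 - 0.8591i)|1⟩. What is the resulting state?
(-0.19 - 0.6075i)|0⟩ + (-0.4752 + 0.6075i)|1⟩

H² = I, so H^7 = H: a single Hadamard. With (a, b) = (-0.4704, (0.2017 - 0.8591i)), H gives ((a + b)/√2, (a − b)/√2) = ((-0.19 - 0.6075i), (-0.4752 + 0.6075i)).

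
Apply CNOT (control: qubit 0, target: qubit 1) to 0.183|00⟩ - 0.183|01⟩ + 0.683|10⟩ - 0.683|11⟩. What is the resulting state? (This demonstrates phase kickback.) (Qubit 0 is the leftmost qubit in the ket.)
0.183|00⟩ - 0.183|01⟩ - 0.683|10⟩ + 0.683|11⟩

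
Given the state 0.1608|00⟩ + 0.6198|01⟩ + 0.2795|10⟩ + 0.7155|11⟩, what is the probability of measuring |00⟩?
0.02586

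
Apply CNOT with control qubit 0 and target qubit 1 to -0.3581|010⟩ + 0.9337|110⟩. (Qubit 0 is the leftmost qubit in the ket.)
-0.3581|010⟩ + 0.9337|100⟩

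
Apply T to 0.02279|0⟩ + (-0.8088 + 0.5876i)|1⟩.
0.02279|0⟩ + (-0.9874 - 0.1564i)|1⟩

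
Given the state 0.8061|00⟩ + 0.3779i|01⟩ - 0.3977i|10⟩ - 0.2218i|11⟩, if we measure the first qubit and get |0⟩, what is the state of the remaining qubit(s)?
0.9054|0⟩ + 0.4245i|1⟩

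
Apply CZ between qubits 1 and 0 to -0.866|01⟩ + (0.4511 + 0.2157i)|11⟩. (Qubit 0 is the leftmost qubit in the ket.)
-0.866|01⟩ + (-0.4511 - 0.2157i)|11⟩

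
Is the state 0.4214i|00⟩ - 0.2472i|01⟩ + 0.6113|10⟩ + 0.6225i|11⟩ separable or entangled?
Entangled

Writing the state as a|00⟩ + b|01⟩ + c|10⟩ + d|11⟩, it is a product state iff ad − bc = 0.
Here (a, b, c, d) = (0.4214i, -0.2472i, 0.6113, 0.6225i): ad − bc = (0.4214i)(0.6225i) − (-0.2472i)(0.6113) = (-0.2623 + 0.1511i) ≠ 0, so the state is entangled.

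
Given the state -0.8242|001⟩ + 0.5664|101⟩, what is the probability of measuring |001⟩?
0.6793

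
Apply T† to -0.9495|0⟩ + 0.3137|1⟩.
-0.9495|0⟩ + (0.2218 - 0.2218i)|1⟩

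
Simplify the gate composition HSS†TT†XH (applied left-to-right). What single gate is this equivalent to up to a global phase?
Z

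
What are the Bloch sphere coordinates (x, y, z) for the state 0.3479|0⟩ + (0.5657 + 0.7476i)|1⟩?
(0.3936, 0.5202, -0.7579)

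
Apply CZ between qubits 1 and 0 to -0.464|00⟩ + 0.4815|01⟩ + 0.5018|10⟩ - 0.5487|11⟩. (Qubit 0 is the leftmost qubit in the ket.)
-0.464|00⟩ + 0.4815|01⟩ + 0.5018|10⟩ + 0.5487|11⟩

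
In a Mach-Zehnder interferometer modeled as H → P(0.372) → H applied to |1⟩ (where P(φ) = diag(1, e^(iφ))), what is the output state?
(0.0342 - 0.1817i)|0⟩ + (0.9658 + 0.1817i)|1⟩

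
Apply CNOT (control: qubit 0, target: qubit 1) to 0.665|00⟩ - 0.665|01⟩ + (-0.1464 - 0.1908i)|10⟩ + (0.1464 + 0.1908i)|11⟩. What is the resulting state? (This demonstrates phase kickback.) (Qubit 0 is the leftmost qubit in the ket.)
0.665|00⟩ - 0.665|01⟩ + (0.1464 + 0.1908i)|10⟩ + (-0.1464 - 0.1908i)|11⟩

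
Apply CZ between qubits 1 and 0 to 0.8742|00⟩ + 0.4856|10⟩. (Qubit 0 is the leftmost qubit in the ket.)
0.8742|00⟩ + 0.4856|10⟩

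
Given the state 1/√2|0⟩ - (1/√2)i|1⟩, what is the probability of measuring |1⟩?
1/2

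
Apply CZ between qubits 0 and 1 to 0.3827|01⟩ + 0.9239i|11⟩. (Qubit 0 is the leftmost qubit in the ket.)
0.3827|01⟩ - 0.9239i|11⟩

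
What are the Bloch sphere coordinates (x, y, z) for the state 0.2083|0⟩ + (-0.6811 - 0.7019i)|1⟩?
(-0.2837, -0.2924, -0.9132)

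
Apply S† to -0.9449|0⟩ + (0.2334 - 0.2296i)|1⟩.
-0.9449|0⟩ + (-0.2296 - 0.2334i)|1⟩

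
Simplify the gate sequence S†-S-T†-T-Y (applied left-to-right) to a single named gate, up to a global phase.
Y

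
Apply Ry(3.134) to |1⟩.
-|0⟩ + 0.003796|1⟩

Ry(3.134) = [[cos(θ/2), −sin(θ/2)], [sin(θ/2), cos(θ/2)]]; θ = 3.134, cos(θ/2) ≈ 0.00379632, sin(θ/2) ≈ 0.999993.
With a = amp(|0⟩) = 0 and b = amp(|1⟩) = 1:
new amp(|0⟩) = (0.00379632)·a + (-0.999993)·b = -1
new amp(|1⟩) = (0.999993)·a + (0.00379632)·b = 0.003796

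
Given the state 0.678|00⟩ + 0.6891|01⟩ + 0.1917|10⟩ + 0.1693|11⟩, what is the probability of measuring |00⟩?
0.4597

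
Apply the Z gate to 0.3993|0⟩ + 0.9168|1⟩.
0.3993|0⟩ - 0.9168|1⟩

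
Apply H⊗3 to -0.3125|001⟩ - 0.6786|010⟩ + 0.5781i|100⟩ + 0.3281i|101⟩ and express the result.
(-0.3504 + 0.3204i)|000⟩ + (-0.1294 + 0.08839i)|001⟩ + (0.1294 + 0.3204i)|010⟩ + (0.3504 + 0.08839i)|011⟩ + (-0.3504 - 0.3204i)|100⟩ + (-0.1294 - 0.08839i)|101⟩ + (0.1294 - 0.3204i)|110⟩ + (0.3504 - 0.08839i)|111⟩

H⊗3 gives amp(|y⟩) = (1/2√2) Σ_x (−1)^(x·y) amp(|x⟩), where x·y is the number of positions in which both x and y have a 1.
|000⟩: (-0.3125 - 0.6786 + 0.5781i + 0.3281i)/(2√2) = (-0.3504 + 0.3204i)
|001⟩: (0.3125 - 0.6786 + 0.5781i - 0.3281i)/(2√2) = (-0.1294 + 0.08839i)
|010⟩: (-0.3125 + 0.6786 + 0.5781i + 0.3281i)/(2√2) = (0.1294 + 0.3204i)
|011⟩: (0.3125 + 0.6786 + 0.5781i - 0.3281i)/(2√2) = (0.3504 + 0.08839i)
|100⟩: (-0.3125 - 0.6786 - 0.5781i - 0.3281i)/(2√2) = (-0.3504 - 0.3204i)
|101⟩: (0.3125 - 0.6786 - 0.5781i + 0.3281i)/(2√2) = (-0.1294 - 0.08839i)
|110⟩: (-0.3125 + 0.6786 - 0.5781i - 0.3281i)/(2√2) = (0.1294 - 0.3204i)
|111⟩: (0.3125 + 0.6786 - 0.5781i + 0.3281i)/(2√2) = (0.3504 - 0.08839i)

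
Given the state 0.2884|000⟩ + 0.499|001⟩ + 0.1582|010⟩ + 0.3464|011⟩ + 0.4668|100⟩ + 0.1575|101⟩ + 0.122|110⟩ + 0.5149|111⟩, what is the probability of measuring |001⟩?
0.249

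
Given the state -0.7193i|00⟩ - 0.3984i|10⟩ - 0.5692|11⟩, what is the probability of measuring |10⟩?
0.1587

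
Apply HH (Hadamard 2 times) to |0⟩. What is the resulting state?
|0⟩

H² = I, so an even number of Hadamards cancels: H^2 = I and the state is unchanged.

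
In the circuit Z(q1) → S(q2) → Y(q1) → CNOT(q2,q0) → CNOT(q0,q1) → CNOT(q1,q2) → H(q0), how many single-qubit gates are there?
4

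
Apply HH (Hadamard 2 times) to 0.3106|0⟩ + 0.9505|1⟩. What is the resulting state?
0.3106|0⟩ + 0.9505|1⟩

H² = I, so an even number of Hadamards cancels: H^2 = I and the state is unchanged.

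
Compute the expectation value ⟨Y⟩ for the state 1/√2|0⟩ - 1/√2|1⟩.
0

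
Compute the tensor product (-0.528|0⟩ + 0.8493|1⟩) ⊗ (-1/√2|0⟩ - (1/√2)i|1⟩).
0.3734|00⟩ + 0.3734i|01⟩ - 0.6005|10⟩ - 0.6005i|11⟩

amp(|b₁b₂…⟩) = product of the factor amplitudes for bits b₁, b₂, …; only kets whose every factor amplitude is nonzero survive.
|00⟩: (-0.528)(-1/√2) = 0.3734
|01⟩: (-0.528)(-(1/√2)i) = 0.3734i
|10⟩: (0.8493)(-1/√2) = -0.6005
|11⟩: (0.8493)(-(1/√2)i) = -0.6005i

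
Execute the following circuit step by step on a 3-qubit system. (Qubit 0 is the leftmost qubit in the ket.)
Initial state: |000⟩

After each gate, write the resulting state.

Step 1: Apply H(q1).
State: 1/√2|000⟩ + 1/√2|010⟩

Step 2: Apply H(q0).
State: 1/2|000⟩ + 1/2|010⟩ + 1/2|100⟩ + 1/2|110⟩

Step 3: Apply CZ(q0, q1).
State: 1/2|000⟩ + 1/2|010⟩ + 1/2|100⟩ - 1/2|110⟩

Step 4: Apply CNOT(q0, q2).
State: 1/2|000⟩ + 1/2|010⟩ + 1/2|101⟩ - 1/2|111⟩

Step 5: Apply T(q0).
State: 1/2|000⟩ + 1/2|010⟩ + (1/√8 + (1/√8)i)|101⟩ + (-1/√8 - (1/√8)i)|111⟩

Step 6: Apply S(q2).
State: 1/2|000⟩ + 1/2|010⟩ + (-1/√8 + (1/√8)i)|101⟩ + (1/√8 - (1/√8)i)|111⟩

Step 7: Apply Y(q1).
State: -(1/2)i|000⟩ + (1/2)i|010⟩ + (-1/√8 - (1/√8)i)|101⟩ + (-1/√8 - (1/√8)i)|111⟩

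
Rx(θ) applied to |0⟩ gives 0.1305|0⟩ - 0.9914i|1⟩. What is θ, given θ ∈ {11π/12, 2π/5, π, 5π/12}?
11π/12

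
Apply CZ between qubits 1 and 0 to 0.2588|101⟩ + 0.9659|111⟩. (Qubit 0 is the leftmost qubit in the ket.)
0.2588|101⟩ - 0.9659|111⟩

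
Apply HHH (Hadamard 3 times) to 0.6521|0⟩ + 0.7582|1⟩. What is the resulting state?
0.9972|0⟩ - 0.07502|1⟩

H² = I, so H^3 = H: a single Hadamard. With (a, b) = (0.6521, 0.7582), H gives ((a + b)/√2, (a − b)/√2) = (0.9972, -0.07502).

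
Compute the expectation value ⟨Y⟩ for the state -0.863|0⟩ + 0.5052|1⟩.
0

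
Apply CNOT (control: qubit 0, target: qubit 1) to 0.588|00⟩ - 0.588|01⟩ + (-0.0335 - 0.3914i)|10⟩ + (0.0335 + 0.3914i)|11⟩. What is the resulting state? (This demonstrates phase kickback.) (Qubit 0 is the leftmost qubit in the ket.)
0.588|00⟩ - 0.588|01⟩ + (0.0335 + 0.3914i)|10⟩ + (-0.0335 - 0.3914i)|11⟩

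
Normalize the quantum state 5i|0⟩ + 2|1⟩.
0.9285i|0⟩ + 0.3714|1⟩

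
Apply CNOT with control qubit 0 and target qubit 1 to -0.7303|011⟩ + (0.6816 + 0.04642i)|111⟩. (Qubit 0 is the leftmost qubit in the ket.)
-0.7303|011⟩ + (0.6816 + 0.04642i)|101⟩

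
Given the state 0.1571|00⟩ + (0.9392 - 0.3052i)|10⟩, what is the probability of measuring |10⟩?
0.9752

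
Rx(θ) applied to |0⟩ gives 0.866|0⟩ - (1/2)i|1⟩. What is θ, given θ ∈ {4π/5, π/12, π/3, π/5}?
π/3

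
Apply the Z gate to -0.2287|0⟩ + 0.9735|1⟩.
-0.2287|0⟩ - 0.9735|1⟩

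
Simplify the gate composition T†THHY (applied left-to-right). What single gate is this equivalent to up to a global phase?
Y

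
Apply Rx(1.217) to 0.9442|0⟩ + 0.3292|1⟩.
(0.7747 - 0.1882i)|0⟩ + (0.2701 - 0.5397i)|1⟩

Rx(1.217) = [[cos(θ/2), −i·sin(θ/2)], [−i·sin(θ/2), cos(θ/2)]]; θ = 1.217, cos(θ/2) ≈ 0.820506, sin(θ/2) ≈ 0.571637.
With a = amp(|0⟩) = 0.9442 and b = amp(|1⟩) = 0.3292:
new amp(|0⟩) = (0.820506)·a + (-0.571637i)·b = (0.7747 - 0.1882i)
new amp(|1⟩) = (-0.571637i)·a + (0.820506)·b = (0.2701 - 0.5397i)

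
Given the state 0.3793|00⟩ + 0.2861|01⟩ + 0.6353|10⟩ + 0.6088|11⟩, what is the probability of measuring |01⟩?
0.08185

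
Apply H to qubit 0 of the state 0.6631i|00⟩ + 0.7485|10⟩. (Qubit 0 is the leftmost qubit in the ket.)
(0.5293 + 0.4689i)|00⟩ + (-0.5293 + 0.4689i)|10⟩

H on qubit 0 mixes each pair of kets that differ only in qubit 0: amplitudes (a, b) of (|…0…⟩, |…1…⟩) become ((a + b)/√2, (a − b)/√2). Kets absent from the input have amplitude 0.
(|00⟩, |10⟩): (a, b) = (0.6631i, 0.7485) → ((0.5293 + 0.4689i), (-0.5293 + 0.4689i))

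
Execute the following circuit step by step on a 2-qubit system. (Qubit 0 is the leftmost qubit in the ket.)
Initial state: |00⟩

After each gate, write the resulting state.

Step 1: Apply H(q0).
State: 1/√2|00⟩ + 1/√2|10⟩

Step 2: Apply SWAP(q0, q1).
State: 1/√2|00⟩ + 1/√2|01⟩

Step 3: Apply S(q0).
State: 1/√2|00⟩ + 1/√2|01⟩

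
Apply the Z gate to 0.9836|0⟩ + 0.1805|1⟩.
0.9836|0⟩ - 0.1805|1⟩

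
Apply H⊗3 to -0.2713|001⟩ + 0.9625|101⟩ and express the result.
0.2444|000⟩ - 0.2444|001⟩ + 0.2444|010⟩ - 0.2444|011⟩ - 0.4362|100⟩ + 0.4362|101⟩ - 0.4362|110⟩ + 0.4362|111⟩

H⊗3 gives amp(|y⟩) = (1/2√2) Σ_x (−1)^(x·y) amp(|x⟩), where x·y is the number of positions in which both x and y have a 1.
|000⟩: (-0.2713 + 0.9625)/(2√2) = 0.2444
|001⟩: (0.2713 - 0.9625)/(2√2) = -0.2444
|010⟩: (-0.2713 + 0.9625)/(2√2) = 0.2444
|011⟩: (0.2713 - 0.9625)/(2√2) = -0.2444
|100⟩: (-0.2713 - 0.9625)/(2√2) = -0.4362
|101⟩: (0.2713 + 0.9625)/(2√2) = 0.4362
|110⟩: (-0.2713 - 0.9625)/(2√2) = -0.4362
|111⟩: (0.2713 + 0.9625)/(2√2) = 0.4362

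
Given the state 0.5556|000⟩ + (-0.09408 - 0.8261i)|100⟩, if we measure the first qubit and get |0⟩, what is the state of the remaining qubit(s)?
|00⟩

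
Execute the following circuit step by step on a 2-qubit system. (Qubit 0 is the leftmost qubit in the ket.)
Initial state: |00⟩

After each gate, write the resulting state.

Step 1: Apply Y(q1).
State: i|01⟩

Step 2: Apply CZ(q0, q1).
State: i|01⟩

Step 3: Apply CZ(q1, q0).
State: i|01⟩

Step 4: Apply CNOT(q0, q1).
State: i|01⟩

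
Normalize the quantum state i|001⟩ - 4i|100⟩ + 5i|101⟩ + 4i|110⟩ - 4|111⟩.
0.1162i|001⟩ - 0.465i|100⟩ + 0.5812i|101⟩ + 0.465i|110⟩ - 0.465|111⟩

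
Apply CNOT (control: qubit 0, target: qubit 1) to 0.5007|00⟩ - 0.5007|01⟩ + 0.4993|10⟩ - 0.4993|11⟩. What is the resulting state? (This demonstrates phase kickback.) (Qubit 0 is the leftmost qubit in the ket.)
0.5007|00⟩ - 0.5007|01⟩ - 0.4993|10⟩ + 0.4993|11⟩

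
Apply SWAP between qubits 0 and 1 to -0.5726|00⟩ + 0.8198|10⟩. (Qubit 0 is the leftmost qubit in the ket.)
-0.5726|00⟩ + 0.8198|01⟩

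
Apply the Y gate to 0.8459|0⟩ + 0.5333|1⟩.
-0.5333i|0⟩ + 0.8459i|1⟩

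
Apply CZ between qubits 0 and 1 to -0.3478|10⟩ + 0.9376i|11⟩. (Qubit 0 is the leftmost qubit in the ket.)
-0.3478|10⟩ - 0.9376i|11⟩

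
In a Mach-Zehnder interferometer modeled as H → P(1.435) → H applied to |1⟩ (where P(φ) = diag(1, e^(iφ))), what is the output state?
(0.4323 - 0.4954i)|0⟩ + (0.5677 + 0.4954i)|1⟩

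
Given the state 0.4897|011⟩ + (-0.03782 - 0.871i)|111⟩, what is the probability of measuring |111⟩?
0.7601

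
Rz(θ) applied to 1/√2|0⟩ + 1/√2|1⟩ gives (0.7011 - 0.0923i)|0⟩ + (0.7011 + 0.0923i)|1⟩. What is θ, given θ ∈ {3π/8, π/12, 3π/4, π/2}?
π/12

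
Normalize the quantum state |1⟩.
|1⟩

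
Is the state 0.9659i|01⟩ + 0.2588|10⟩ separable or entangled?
Entangled

Writing the state as a|00⟩ + b|01⟩ + c|10⟩ + d|11⟩, it is a product state iff ad − bc = 0.
Here (a, b, c, d) = (0, 0.9659i, 0.2588, 0): ad − bc = (0)(0) − (0.9659i)(0.2588) = -0.25i ≠ 0, so the state is entangled.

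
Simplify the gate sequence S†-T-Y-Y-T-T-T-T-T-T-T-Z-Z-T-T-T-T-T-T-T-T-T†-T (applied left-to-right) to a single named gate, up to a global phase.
S†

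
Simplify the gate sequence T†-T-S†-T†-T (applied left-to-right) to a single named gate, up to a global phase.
S†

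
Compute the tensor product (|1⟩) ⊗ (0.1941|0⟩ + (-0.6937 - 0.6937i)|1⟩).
0.1941|10⟩ + (-0.6937 - 0.6937i)|11⟩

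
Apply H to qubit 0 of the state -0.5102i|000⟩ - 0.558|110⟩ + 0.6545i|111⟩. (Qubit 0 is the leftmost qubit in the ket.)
-0.3608i|000⟩ - 0.3946|010⟩ + 0.4628i|011⟩ - 0.3608i|100⟩ + 0.3946|110⟩ - 0.4628i|111⟩

H on qubit 0 mixes each pair of kets that differ only in qubit 0: amplitudes (a, b) of (|…0…⟩, |…1…⟩) become ((a + b)/√2, (a − b)/√2). Kets absent from the input have amplitude 0.
(|000⟩, |100⟩): (a, b) = (-0.5102i, 0) → (-0.3608i, -0.3608i)
(|010⟩, |110⟩): (a, b) = (0, -0.558) → (-0.3946, 0.3946)
(|011⟩, |111⟩): (a, b) = (0, 0.6545i) → (0.4628i, -0.4628i)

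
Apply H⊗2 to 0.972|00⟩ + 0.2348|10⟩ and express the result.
0.6034|00⟩ + 0.6034|01⟩ + 0.3686|10⟩ + 0.3686|11⟩

H⊗2 gives amp(|y⟩) = (1/2) Σ_x (−1)^(x·y) amp(|x⟩), where x·y is the number of positions in which both x and y have a 1.
|00⟩: (0.972 + 0.2348)/2 = 0.6034
|01⟩: (0.972 + 0.2348)/2 = 0.6034
|10⟩: (0.972 - 0.2348)/2 = 0.3686
|11⟩: (0.972 - 0.2348)/2 = 0.3686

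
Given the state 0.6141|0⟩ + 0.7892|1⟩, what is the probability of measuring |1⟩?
0.6228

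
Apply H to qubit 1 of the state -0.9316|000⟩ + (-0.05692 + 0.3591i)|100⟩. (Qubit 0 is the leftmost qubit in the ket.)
-0.6587|000⟩ - 0.6587|010⟩ + (-0.04025 + 0.2539i)|100⟩ + (-0.04025 + 0.2539i)|110⟩

H on qubit 1 mixes each pair of kets that differ only in qubit 1: amplitudes (a, b) of (|…0…⟩, |…1…⟩) become ((a + b)/√2, (a − b)/√2). Kets absent from the input have amplitude 0.
(|000⟩, |010⟩): (a, b) = (-0.9316, 0) → (-0.6587, -0.6587)
(|100⟩, |110⟩): (a, b) = ((-0.05692 + 0.3591i), 0) → ((-0.04025 + 0.2539i), (-0.04025 + 0.2539i))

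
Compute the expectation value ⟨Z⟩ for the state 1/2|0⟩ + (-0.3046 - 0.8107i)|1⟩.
-0.5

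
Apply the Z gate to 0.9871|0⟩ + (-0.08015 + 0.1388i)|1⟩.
0.9871|0⟩ + (0.08015 - 0.1388i)|1⟩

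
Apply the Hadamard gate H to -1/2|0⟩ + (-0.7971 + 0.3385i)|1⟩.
(-0.9172 + 0.2394i)|0⟩ + (0.2101 - 0.2394i)|1⟩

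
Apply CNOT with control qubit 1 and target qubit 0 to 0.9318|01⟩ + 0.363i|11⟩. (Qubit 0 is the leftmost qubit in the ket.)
0.363i|01⟩ + 0.9318|11⟩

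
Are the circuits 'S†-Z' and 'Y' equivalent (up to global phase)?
No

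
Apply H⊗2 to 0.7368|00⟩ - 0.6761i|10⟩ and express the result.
(0.3684 - 0.3381i)|00⟩ + (0.3684 - 0.3381i)|01⟩ + (0.3684 + 0.3381i)|10⟩ + (0.3684 + 0.3381i)|11⟩

H⊗2 gives amp(|y⟩) = (1/2) Σ_x (−1)^(x·y) amp(|x⟩), where x·y is the number of positions in which both x and y have a 1.
|00⟩: (0.7368 - 0.6761i)/2 = (0.3684 - 0.3381i)
|01⟩: (0.7368 - 0.6761i)/2 = (0.3684 - 0.3381i)
|10⟩: (0.7368 + 0.6761i)/2 = (0.3684 + 0.3381i)
|11⟩: (0.7368 + 0.6761i)/2 = (0.3684 + 0.3381i)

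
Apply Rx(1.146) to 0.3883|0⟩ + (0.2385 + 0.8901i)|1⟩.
(0.8089 - 0.1293i)|0⟩ + (0.2004 + 0.5374i)|1⟩

Rx(1.146) = [[cos(θ/2), −i·sin(θ/2)], [−i·sin(θ/2), cos(θ/2)]]; θ = 1.146, cos(θ/2) ≈ 0.840278, sin(θ/2) ≈ 0.542155.
With a = amp(|0⟩) = 0.3883 and b = amp(|1⟩) = (0.2385 + 0.8901i):
new amp(|0⟩) = (0.840278)·a + (-0.542155i)·b = (0.8089 - 0.1293i)
new amp(|1⟩) = (-0.542155i)·a + (0.840278)·b = (0.2004 + 0.5374i)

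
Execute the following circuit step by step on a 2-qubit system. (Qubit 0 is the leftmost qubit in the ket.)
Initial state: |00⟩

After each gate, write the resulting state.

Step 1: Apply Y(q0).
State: i|10⟩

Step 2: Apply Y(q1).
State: -|11⟩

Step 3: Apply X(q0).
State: -|01⟩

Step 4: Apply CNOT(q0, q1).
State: -|01⟩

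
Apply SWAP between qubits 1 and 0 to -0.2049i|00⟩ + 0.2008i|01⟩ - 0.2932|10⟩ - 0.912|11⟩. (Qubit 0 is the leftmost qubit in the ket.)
-0.2049i|00⟩ - 0.2932|01⟩ + 0.2008i|10⟩ - 0.912|11⟩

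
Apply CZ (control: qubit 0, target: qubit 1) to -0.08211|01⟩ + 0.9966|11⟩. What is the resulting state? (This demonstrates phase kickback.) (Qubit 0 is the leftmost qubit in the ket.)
-0.08211|01⟩ - 0.9966|11⟩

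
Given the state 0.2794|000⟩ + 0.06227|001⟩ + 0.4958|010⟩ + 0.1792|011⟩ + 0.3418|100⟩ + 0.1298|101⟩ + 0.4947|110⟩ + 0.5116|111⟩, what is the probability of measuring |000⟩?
0.07806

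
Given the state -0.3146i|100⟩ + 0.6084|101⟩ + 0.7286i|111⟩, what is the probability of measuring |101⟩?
0.3702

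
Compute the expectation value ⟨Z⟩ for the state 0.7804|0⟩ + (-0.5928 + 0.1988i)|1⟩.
0.2181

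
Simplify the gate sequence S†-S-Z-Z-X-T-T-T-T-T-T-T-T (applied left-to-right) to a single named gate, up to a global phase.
X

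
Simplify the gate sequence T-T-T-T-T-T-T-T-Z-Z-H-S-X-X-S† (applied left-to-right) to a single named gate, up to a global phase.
H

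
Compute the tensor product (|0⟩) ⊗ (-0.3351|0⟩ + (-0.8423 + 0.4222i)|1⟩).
-0.3351|00⟩ + (-0.8423 + 0.4222i)|01⟩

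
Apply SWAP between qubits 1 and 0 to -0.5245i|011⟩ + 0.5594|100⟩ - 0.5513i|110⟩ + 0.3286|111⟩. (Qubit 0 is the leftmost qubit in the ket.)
0.5594|010⟩ - 0.5245i|101⟩ - 0.5513i|110⟩ + 0.3286|111⟩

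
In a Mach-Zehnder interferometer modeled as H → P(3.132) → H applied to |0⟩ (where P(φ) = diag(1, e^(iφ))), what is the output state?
(0.000023 + 0.004796i)|0⟩ + (1 - 0.004796i)|1⟩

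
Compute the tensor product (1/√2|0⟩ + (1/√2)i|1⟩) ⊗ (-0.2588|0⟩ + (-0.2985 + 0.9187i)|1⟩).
-0.183|00⟩ + (-0.2111 + 0.6496i)|01⟩ - 0.183i|10⟩ + (-0.6496 - 0.2111i)|11⟩

amp(|b₁b₂…⟩) = product of the factor amplitudes for bits b₁, b₂, …; only kets whose every factor amplitude is nonzero survive.
|00⟩: (1/√2)(-0.2588) = -0.183
|01⟩: (1/√2)(-0.2985 + 0.9187i) = (-0.2111 + 0.6496i)
|10⟩: ((1/√2)i)(-0.2588) = -0.183i
|11⟩: ((1/√2)i)(-0.2985 + 0.9187i) = (-0.6496 - 0.2111i)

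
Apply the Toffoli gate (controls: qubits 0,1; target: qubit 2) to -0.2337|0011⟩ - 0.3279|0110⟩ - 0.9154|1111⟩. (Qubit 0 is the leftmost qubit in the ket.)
-0.2337|0011⟩ - 0.3279|0110⟩ - 0.9154|1101⟩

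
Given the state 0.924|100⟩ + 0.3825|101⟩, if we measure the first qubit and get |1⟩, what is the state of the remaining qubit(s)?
0.924|00⟩ + 0.3825|01⟩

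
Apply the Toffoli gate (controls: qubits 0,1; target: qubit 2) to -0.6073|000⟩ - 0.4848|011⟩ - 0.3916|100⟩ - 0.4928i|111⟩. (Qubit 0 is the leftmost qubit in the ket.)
-0.6073|000⟩ - 0.4848|011⟩ - 0.3916|100⟩ - 0.4928i|110⟩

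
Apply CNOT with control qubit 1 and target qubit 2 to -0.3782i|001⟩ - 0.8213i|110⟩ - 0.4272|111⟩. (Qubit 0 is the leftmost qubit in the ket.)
-0.3782i|001⟩ - 0.4272|110⟩ - 0.8213i|111⟩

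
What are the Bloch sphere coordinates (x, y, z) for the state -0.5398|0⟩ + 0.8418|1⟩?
(-0.9088, 0, -0.4172)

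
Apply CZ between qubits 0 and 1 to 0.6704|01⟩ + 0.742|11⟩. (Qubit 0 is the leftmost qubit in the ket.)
0.6704|01⟩ - 0.742|11⟩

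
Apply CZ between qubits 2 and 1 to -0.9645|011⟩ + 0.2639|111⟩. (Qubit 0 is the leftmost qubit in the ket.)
0.9645|011⟩ - 0.2639|111⟩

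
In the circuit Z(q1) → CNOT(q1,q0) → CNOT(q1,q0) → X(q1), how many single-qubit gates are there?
2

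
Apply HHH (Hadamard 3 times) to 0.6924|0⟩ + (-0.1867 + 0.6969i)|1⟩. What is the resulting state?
(0.3576 + 0.4928i)|0⟩ + (0.6216 - 0.4928i)|1⟩

H² = I, so H^3 = H: a single Hadamard. With (a, b) = (0.6924, (-0.1867 + 0.6969i)), H gives ((a + b)/√2, (a − b)/√2) = ((0.3576 + 0.4928i), (0.6216 - 0.4928i)).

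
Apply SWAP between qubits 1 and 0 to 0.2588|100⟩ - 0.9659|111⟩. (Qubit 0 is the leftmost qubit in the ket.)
0.2588|010⟩ - 0.9659|111⟩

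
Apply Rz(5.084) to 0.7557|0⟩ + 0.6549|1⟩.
(-0.6239 - 0.4264i)|0⟩ + (-0.5407 + 0.3696i)|1⟩

Rz(5.084) = [[e^(−iθ/2), 0], [0, e^(iθ/2)]] with e^(±iθ/2) = cos(θ/2) ± i·sin(θ/2); θ = 5.084, cos(θ/2) ≈ -0.825566, sin(θ/2) ≈ 0.564306.
With a = amp(|0⟩) = 0.7557 and b = amp(|1⟩) = 0.6549:
new amp(|0⟩) = (-0.825566 - 0.564306i)·a = (-0.6239 - 0.4264i)
new amp(|1⟩) = (-0.825566 + 0.564306i)·b = (-0.5407 + 0.3696i)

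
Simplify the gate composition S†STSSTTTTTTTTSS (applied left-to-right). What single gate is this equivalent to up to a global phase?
T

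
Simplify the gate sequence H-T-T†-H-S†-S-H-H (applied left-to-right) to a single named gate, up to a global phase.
I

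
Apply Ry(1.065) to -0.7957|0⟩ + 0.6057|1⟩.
-0.993|0⟩ + 0.1179|1⟩

Ry(1.065) = [[cos(θ/2), −sin(θ/2)], [sin(θ/2), cos(θ/2)]]; θ = 1.065, cos(θ/2) ≈ 0.861541, sin(θ/2) ≈ 0.507689.
With a = amp(|0⟩) = -0.7957 and b = amp(|1⟩) = 0.6057:
new amp(|0⟩) = (0.861541)·a + (-0.507689)·b = -0.993
new amp(|1⟩) = (0.507689)·a + (0.861541)·b = 0.1179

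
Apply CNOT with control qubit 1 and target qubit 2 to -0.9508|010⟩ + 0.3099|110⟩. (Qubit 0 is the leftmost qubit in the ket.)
-0.9508|011⟩ + 0.3099|111⟩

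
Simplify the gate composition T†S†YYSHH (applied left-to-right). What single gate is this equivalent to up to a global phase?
T†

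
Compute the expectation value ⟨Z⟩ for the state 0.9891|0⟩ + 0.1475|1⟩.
0.9566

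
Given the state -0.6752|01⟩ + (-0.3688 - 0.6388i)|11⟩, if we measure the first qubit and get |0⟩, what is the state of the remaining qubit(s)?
-|1⟩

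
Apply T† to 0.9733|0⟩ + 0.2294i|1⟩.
0.9733|0⟩ + (0.1622 + 0.1622i)|1⟩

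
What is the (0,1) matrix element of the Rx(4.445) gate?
-0.7951i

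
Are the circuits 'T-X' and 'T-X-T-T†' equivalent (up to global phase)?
Yes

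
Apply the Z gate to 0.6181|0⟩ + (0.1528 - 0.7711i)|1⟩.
0.6181|0⟩ + (-0.1528 + 0.7711i)|1⟩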